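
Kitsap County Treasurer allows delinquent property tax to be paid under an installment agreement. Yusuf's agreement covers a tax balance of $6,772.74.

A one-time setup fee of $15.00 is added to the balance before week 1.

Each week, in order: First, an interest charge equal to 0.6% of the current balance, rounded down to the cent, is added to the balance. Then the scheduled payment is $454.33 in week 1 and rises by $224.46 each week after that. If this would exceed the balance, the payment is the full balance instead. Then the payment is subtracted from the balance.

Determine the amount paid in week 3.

Week 1: $6,787.74 +$40.72 interest = $6,828.46; pay $454.33 → $6,374.13
Week 2: $6,374.13 +$38.24 interest = $6,412.37; pay $678.79 → $5,733.58
Week 3: $5,733.58 +$34.40 interest = $5,767.98; pay $903.25 → $4,864.73

$903.25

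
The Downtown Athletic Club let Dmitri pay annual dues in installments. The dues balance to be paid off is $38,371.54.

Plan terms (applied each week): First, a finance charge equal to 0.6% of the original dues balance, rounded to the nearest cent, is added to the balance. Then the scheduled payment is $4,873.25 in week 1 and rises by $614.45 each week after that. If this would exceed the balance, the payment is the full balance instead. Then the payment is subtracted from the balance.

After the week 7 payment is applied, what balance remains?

Week 1: $38,371.54 +$230.23 interest = $38,601.77; pay $4,873.25 → $33,728.52
Week 2: $33,728.52 +$230.23 interest = $33,958.75; pay $5,487.70 → $28,471.05
Week 3: $28,471.05 +$230.23 interest = $28,701.28; pay $6,102.15 → $22,599.13
Week 4: $22,599.13 +$230.23 interest = $22,829.36; pay $6,716.60 → $16,112.76
Week 5: $16,112.76 +$230.23 interest = $16,342.99; pay $7,331.05 → $9,011.94
Week 6: $9,011.94 +$230.23 interest = $9,242.17; pay $7,945.50 → $1,296.67
Week 7: $1,296.67 +$230.23 interest = $1,526.90; pay $1,526.90 → $0.00

$0.00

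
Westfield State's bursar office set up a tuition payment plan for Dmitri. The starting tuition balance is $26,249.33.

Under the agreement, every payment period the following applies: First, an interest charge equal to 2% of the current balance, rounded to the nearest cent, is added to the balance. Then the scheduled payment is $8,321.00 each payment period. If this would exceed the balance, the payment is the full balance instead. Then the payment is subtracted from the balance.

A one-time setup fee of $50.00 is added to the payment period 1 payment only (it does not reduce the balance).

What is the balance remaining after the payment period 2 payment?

Payment period 1: $26,249.33 +$524.99 interest = $26,774.32; pay $8,321.00 (+ $50.00 fee) → $18,453.32
Payment period 2: $18,453.32 +$369.07 interest = $18,822.39; pay $8,321.00 → $10,501.39

$10,501.39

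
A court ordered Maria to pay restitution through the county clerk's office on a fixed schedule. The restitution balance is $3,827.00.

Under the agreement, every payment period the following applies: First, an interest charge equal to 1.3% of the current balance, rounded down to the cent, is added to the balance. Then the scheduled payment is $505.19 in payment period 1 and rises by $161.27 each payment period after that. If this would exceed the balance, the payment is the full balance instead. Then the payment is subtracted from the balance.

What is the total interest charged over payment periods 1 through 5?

$167.66

# | Opening | Interest | Payment | End bal
1 | $3,827.00 | $49.75 | $505.19 | $3,371.56
2 | $3,371.56 | $43.83 | $666.46 | $2,748.93
3 | $2,748.93 | $35.73 | $827.73 | $1,956.93
4 | $1,956.93 | $25.44 | $989.00 | $993.37
5 | $993.37 | $12.91 | $1,006.28 | $0.00
Total interest: $49.75 + $43.83 + $35.73 + $25.44 + $12.91 = $167.66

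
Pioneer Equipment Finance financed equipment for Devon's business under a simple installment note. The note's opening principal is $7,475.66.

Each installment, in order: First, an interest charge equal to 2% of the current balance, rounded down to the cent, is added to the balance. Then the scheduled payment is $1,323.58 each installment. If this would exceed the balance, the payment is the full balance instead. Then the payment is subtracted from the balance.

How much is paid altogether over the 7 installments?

$8,012.35

# | Opening | Interest | Payment | End bal
1 | $7,475.66 | $149.51 | $1,323.58 | $6,301.59
2 | $6,301.59 | $126.03 | $1,323.58 | $5,104.04
3 | $5,104.04 | $102.08 | $1,323.58 | $3,882.54
4 | $3,882.54 | $77.65 | $1,323.58 | $2,636.61
5 | $2,636.61 | $52.73 | $1,323.58 | $1,365.76
6 | $1,365.76 | $27.31 | $1,323.58 | $69.49
7 | $69.49 | $1.38 | $70.87 | $0.00
Total paid: $8,012.35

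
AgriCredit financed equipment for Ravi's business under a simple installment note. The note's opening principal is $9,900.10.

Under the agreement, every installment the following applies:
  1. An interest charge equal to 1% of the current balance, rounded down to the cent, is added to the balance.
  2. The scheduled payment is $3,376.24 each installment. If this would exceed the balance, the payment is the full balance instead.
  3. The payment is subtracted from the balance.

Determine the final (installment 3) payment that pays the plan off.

Installment 1: $9,900.10 +$99.00 interest = $9,999.10; pay $3,376.24 → $6,622.86
Installment 2: $6,622.86 +$66.22 interest = $6,689.08; pay $3,376.24 → $3,312.84
Installment 3: $3,312.84 +$33.12 interest = $3,345.96; pay $3,345.96 → $0.00

$3,345.96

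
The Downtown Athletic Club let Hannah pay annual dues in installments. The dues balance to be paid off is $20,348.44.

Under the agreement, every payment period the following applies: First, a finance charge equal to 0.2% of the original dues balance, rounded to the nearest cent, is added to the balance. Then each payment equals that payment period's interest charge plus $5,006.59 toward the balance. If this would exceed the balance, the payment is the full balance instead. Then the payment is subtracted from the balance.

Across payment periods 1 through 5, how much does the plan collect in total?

$20,551.94

Payment period 1: opening $20,348.44; interest $40.70 → $20,389.14; payment $5,047.29; balance $15,341.85
Payment period 2: opening $15,341.85; interest $40.70 → $15,382.55; payment $5,047.29; balance $10,335.26
Payment period 3: opening $10,335.26; interest $40.70 → $10,375.96; payment $5,047.29; balance $5,328.67
Payment period 4: opening $5,328.67; interest $40.70 → $5,369.37; payment $5,047.29; balance $322.08
Payment period 5: opening $322.08; interest $40.70 → $362.78; payment $362.78; balance $0.00
Total paid: $20,551.94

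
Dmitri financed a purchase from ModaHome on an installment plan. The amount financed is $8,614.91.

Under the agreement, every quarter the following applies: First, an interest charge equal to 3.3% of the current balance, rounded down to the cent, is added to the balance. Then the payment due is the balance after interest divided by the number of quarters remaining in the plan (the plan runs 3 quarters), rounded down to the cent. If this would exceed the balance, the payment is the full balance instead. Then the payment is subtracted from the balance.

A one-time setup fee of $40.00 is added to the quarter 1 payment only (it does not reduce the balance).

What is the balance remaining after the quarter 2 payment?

Quarter 1: $8,614.91 +$284.29 interest = $8,899.20; pay $2,966.40 (+ $40.00 fee) → $5,932.80
Quarter 2: $5,932.80 +$195.78 interest = $6,128.58; pay $3,064.29 → $3,064.29

$3,064.29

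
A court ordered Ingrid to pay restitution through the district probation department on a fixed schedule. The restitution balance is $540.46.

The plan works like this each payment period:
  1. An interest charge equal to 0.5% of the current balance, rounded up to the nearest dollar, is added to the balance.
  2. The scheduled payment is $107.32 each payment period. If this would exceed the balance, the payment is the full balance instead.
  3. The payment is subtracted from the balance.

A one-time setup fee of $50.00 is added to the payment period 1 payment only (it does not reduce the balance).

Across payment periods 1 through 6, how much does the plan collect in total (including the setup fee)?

$602.46

Payment period 1: opening $540.46; interest $3.00 → $543.46; payment $107.32 (+ $50.00 fee); balance $436.14
Payment period 2: opening $436.14; interest $3.00 → $439.14; payment $107.32; balance $331.82
Payment period 3: opening $331.82; interest $2.00 → $333.82; payment $107.32; balance $226.50
Payment period 4: opening $226.50; interest $2.00 → $228.50; payment $107.32; balance $121.18
Payment period 5: opening $121.18; interest $1.00 → $122.18; payment $107.32; balance $14.86
Payment period 6: opening $14.86; interest $1.00 → $15.86; payment $15.86; balance $0.00
Total paid: $602.46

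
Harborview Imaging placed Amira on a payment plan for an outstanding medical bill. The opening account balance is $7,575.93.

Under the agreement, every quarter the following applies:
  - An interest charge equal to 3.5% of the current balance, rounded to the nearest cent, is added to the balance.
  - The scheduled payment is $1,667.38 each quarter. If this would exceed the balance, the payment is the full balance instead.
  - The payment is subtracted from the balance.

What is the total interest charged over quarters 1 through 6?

$819.51

Quarter 1: $7,575.93 +$265.16 interest = $7,841.09; pay $1,667.38 → $6,173.71
Quarter 2: $6,173.71 +$216.08 interest = $6,389.79; pay $1,667.38 → $4,722.41
Quarter 3: $4,722.41 +$165.28 interest = $4,887.69; pay $1,667.38 → $3,220.31
Quarter 4: $3,220.31 +$112.71 interest = $3,333.02; pay $1,667.38 → $1,665.64
Quarter 5: $1,665.64 +$58.30 interest = $1,723.94; pay $1,667.38 → $56.56
Quarter 6: $56.56 +$1.98 interest = $58.54; pay $58.54 → $0.00
Total interest: $265.16 + $216.08 + $165.28 + $112.71 + $58.30 + $1.98 = $819.51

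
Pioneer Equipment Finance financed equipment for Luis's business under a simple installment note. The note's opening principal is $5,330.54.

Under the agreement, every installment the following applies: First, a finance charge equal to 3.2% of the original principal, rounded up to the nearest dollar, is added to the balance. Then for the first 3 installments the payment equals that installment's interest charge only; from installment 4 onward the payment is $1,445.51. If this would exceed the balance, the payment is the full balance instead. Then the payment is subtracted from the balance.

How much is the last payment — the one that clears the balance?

$403.50

Installment 1: opening $5,330.54; interest $171.00 → $5,501.54; payment $171.00; balance $5,330.54
Installment 2: opening $5,330.54; interest $171.00 → $5,501.54; payment $171.00; balance $5,330.54
Installment 3: opening $5,330.54; interest $171.00 → $5,501.54; payment $171.00; balance $5,330.54
Installment 4: opening $5,330.54; interest $171.00 → $5,501.54; payment $1,445.51; balance $4,056.03
Installment 5: opening $4,056.03; interest $171.00 → $4,227.03; payment $1,445.51; balance $2,781.52
Installment 6: opening $2,781.52; interest $171.00 → $2,952.52; payment $1,445.51; balance $1,507.01
Installment 7: opening $1,507.01; interest $171.00 → $1,678.01; payment $1,445.51; balance $232.50
Installment 8: opening $232.50; interest $171.00 → $403.50; payment $403.50; balance $0.00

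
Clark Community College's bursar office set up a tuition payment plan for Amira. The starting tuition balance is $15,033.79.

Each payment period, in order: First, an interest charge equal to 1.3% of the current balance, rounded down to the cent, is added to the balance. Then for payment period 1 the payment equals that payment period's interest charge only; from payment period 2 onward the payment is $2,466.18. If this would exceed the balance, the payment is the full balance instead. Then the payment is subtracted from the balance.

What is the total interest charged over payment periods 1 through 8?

Payment period 1: opening $15,033.79; interest $195.43 → $15,229.22; payment $195.43; balance $15,033.79
Payment period 2: opening $15,033.79; interest $195.43 → $15,229.22; payment $2,466.18; balance $12,763.04
Payment period 3: opening $12,763.04; interest $165.91 → $12,928.95; payment $2,466.18; balance $10,462.77
Payment period 4: opening $10,462.77; interest $136.01 → $10,598.78; payment $2,466.18; balance $8,132.60
Payment period 5: opening $8,132.60; interest $105.72 → $8,238.32; payment $2,466.18; balance $5,772.14
Payment period 6: opening $5,772.14; interest $75.03 → $5,847.17; payment $2,466.18; balance $3,380.99
Payment period 7: opening $3,380.99; interest $43.95 → $3,424.94; payment $2,466.18; balance $958.76
Payment period 8: opening $958.76; interest $12.46 → $971.22; payment $971.22; balance $0.00
Total interest: $195.43 + $195.43 + $165.91 + $136.01 + $105.72 + $75.03 + $43.95 + $12.46 = $929.94

$929.94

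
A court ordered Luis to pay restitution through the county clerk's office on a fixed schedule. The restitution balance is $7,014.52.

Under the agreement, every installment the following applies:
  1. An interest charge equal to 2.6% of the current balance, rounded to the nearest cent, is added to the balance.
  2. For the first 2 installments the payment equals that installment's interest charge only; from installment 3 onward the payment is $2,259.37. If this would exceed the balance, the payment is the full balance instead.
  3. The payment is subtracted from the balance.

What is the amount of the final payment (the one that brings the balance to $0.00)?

Installment 1: opening $7,014.52; interest $182.38 → $7,196.90; payment $182.38; balance $7,014.52
Installment 2: opening $7,014.52; interest $182.38 → $7,196.90; payment $182.38; balance $7,014.52
Installment 3: opening $7,014.52; interest $182.38 → $7,196.90; payment $2,259.37; balance $4,937.53
Installment 4: opening $4,937.53; interest $128.38 → $5,065.91; payment $2,259.37; balance $2,806.54
Installment 5: opening $2,806.54; interest $72.97 → $2,879.51; payment $2,259.37; balance $620.14
Installment 6: opening $620.14; interest $16.12 → $636.26; payment $636.26; balance $0.00

$636.26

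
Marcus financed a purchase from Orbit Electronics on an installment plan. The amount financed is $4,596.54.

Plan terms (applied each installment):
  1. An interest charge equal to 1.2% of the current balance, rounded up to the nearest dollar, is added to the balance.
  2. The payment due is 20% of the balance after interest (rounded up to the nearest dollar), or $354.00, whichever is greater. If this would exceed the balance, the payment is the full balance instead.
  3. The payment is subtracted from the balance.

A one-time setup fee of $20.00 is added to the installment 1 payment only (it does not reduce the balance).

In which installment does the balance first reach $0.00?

Installment 1: $4,596.54 +$56.00 interest = $4,652.54; pay $931.00 (+ $20.00 fee) → $3,721.54
Installment 2: $3,721.54 +$45.00 interest = $3,766.54; pay $754.00 → $3,012.54
Installment 3: $3,012.54 +$37.00 interest = $3,049.54; pay $610.00 → $2,439.54
Installment 4: $2,439.54 +$30.00 interest = $2,469.54; pay $494.00 → $1,975.54
Installment 5: $1,975.54 +$24.00 interest = $1,999.54; pay $400.00 → $1,599.54
Installment 6: $1,599.54 +$20.00 interest = $1,619.54; pay $354.00 → $1,265.54
Installment 7: $1,265.54 +$16.00 interest = $1,281.54; pay $354.00 → $927.54
Installment 8: $927.54 +$12.00 interest = $939.54; pay $354.00 → $585.54
Installment 9: $585.54 +$8.00 interest = $593.54; pay $354.00 → $239.54
Installment 10: $239.54 +$3.00 interest = $242.54; pay $242.54 → $0.00
Balance reaches $0.00 in installment 10.

10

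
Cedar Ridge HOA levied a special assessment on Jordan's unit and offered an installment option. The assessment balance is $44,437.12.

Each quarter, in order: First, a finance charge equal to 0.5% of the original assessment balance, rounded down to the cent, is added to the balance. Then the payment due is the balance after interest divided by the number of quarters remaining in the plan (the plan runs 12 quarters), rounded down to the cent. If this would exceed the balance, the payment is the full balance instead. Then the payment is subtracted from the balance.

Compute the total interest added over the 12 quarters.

$2,666.16

Quarter 1: $44,437.12 +$222.18 interest = $44,659.30; pay $3,721.60 → $40,937.70
Quarter 2: $40,937.70 +$222.18 interest = $41,159.88; pay $3,741.80 → $37,418.08
Quarter 3: $37,418.08 +$222.18 interest = $37,640.26; pay $3,764.02 → $33,876.24
Quarter 4: $33,876.24 +$222.18 interest = $34,098.42; pay $3,788.71 → $30,309.71
Quarter 5: $30,309.71 +$222.18 interest = $30,531.89; pay $3,816.48 → $26,715.41
Quarter 6: $26,715.41 +$222.18 interest = $26,937.59; pay $3,848.22 → $23,089.37
Quarter 7: $23,089.37 +$222.18 interest = $23,311.55; pay $3,885.25 → $19,426.30
Quarter 8: $19,426.30 +$222.18 interest = $19,648.48; pay $3,929.69 → $15,718.79
Quarter 9: $15,718.79 +$222.18 interest = $15,940.97; pay $3,985.24 → $11,955.73
Quarter 10: $11,955.73 +$222.18 interest = $12,177.91; pay $4,059.30 → $8,118.61
Quarter 11: $8,118.61 +$222.18 interest = $8,340.79; pay $4,170.39 → $4,170.40
Quarter 12: $4,170.40 +$222.18 interest = $4,392.58; pay $4,392.58 → $0.00
Total interest: $222.18 + $222.18 + $222.18 + $222.18 + $222.18 + $222.18 + $222.18 + $222.18 + $222.18 + $222.18 + $222.18 + $222.18 = $2,666.16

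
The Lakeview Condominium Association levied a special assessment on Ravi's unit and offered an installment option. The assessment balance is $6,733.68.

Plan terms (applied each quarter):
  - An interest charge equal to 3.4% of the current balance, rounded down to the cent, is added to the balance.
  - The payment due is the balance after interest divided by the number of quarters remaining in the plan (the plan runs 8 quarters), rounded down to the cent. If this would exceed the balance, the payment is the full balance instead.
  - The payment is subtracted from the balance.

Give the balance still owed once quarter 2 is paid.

$5,399.52

# | Opening | Interest | Payment | End bal
1 | $6,733.68 | $228.94 | $870.32 | $6,092.30
2 | $6,092.30 | $207.13 | $899.91 | $5,399.52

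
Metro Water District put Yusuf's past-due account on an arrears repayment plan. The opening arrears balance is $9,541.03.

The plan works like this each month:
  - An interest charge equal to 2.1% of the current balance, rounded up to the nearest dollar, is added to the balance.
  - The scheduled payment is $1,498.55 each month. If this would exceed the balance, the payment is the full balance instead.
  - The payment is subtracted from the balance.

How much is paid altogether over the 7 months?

$10,355.03

Month 1: opening $9,541.03; interest $201.00 → $9,742.03; payment $1,498.55; balance $8,243.48
Month 2: opening $8,243.48; interest $174.00 → $8,417.48; payment $1,498.55; balance $6,918.93
Month 3: opening $6,918.93; interest $146.00 → $7,064.93; payment $1,498.55; balance $5,566.38
Month 4: opening $5,566.38; interest $117.00 → $5,683.38; payment $1,498.55; balance $4,184.83
Month 5: opening $4,184.83; interest $88.00 → $4,272.83; payment $1,498.55; balance $2,774.28
Month 6: opening $2,774.28; interest $59.00 → $2,833.28; payment $1,498.55; balance $1,334.73
Month 7: opening $1,334.73; interest $29.00 → $1,363.73; payment $1,363.73; balance $0.00
Total paid: $10,355.03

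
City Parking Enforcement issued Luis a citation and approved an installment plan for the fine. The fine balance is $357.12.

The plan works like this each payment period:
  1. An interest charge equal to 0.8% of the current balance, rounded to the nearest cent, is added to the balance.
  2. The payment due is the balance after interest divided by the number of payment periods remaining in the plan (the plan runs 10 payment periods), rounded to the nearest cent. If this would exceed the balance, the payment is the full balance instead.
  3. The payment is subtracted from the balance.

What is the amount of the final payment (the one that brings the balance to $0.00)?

$38.68

Payment period 1: $357.12 +$2.86 interest = $359.98; pay $36.00 → $323.98
Payment period 2: $323.98 +$2.59 interest = $326.57; pay $36.29 → $290.28
Payment period 3: $290.28 +$2.32 interest = $292.60; pay $36.58 → $256.02
Payment period 4: $256.02 +$2.05 interest = $258.07; pay $36.87 → $221.20
Payment period 5: $221.20 +$1.77 interest = $222.97; pay $37.16 → $185.81
Payment period 6: $185.81 +$1.49 interest = $187.30; pay $37.46 → $149.84
Payment period 7: $149.84 +$1.20 interest = $151.04; pay $37.76 → $113.28
Payment period 8: $113.28 +$0.91 interest = $114.19; pay $38.06 → $76.13
Payment period 9: $76.13 +$0.61 interest = $76.74; pay $38.37 → $38.37
Payment period 10: $38.37 +$0.31 interest = $38.68; pay $38.68 → $0.00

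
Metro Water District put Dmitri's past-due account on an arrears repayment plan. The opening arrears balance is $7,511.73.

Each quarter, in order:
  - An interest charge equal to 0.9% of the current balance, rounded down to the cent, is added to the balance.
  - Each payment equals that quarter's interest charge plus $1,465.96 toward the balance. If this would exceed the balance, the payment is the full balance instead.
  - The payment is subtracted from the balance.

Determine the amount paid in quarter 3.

Quarter 1: $7,511.73 +$67.60 interest = $7,579.33; pay $1,533.56 → $6,045.77
Quarter 2: $6,045.77 +$54.41 interest = $6,100.18; pay $1,520.37 → $4,579.81
Quarter 3: $4,579.81 +$41.21 interest = $4,621.02; pay $1,507.17 → $3,113.85

$1,507.17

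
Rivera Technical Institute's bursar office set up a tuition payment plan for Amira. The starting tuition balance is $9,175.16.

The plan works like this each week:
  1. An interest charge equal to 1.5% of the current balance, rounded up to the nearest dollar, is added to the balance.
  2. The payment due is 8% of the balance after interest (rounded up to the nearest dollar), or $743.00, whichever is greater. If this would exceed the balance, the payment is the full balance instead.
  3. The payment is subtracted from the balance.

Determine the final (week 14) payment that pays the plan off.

$569.16

Week 1: $9,175.16 +$138.00 interest = $9,313.16; pay $746.00 → $8,567.16
Week 2: $8,567.16 +$129.00 interest = $8,696.16; pay $743.00 → $7,953.16
Week 3: $7,953.16 +$120.00 interest = $8,073.16; pay $743.00 → $7,330.16
Week 4: $7,330.16 +$110.00 interest = $7,440.16; pay $743.00 → $6,697.16
Week 5: $6,697.16 +$101.00 interest = $6,798.16; pay $743.00 → $6,055.16
Week 6: $6,055.16 +$91.00 interest = $6,146.16; pay $743.00 → $5,403.16
Week 7: $5,403.16 +$82.00 interest = $5,485.16; pay $743.00 → $4,742.16
Week 8: $4,742.16 +$72.00 interest = $4,814.16; pay $743.00 → $4,071.16
Week 9: $4,071.16 +$62.00 interest = $4,133.16; pay $743.00 → $3,390.16
Week 10: $3,390.16 +$51.00 interest = $3,441.16; pay $743.00 → $2,698.16
Week 11: $2,698.16 +$41.00 interest = $2,739.16; pay $743.00 → $1,996.16
Week 12: $1,996.16 +$30.00 interest = $2,026.16; pay $743.00 → $1,283.16
Week 13: $1,283.16 +$20.00 interest = $1,303.16; pay $743.00 → $560.16
Week 14: $560.16 +$9.00 interest = $569.16; pay $569.16 → $0.00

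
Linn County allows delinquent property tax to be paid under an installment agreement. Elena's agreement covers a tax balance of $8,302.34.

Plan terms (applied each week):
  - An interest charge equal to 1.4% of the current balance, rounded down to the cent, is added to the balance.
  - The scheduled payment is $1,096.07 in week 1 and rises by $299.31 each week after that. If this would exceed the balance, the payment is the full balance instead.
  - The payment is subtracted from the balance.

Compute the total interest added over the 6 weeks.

$403.04

Week 1: opening $8,302.34; interest $116.23 → $8,418.57; payment $1,096.07; balance $7,322.50
Week 2: opening $7,322.50; interest $102.51 → $7,425.01; payment $1,395.38; balance $6,029.63
Week 3: opening $6,029.63; interest $84.41 → $6,114.04; payment $1,694.69; balance $4,419.35
Week 4: opening $4,419.35; interest $61.87 → $4,481.22; payment $1,994.00; balance $2,487.22
Week 5: opening $2,487.22; interest $34.82 → $2,522.04; payment $2,293.31; balance $228.73
Week 6: opening $228.73; interest $3.20 → $231.93; payment $231.93; balance $0.00
Total interest: $116.23 + $102.51 + $84.41 + $61.87 + $34.82 + $3.20 = $403.04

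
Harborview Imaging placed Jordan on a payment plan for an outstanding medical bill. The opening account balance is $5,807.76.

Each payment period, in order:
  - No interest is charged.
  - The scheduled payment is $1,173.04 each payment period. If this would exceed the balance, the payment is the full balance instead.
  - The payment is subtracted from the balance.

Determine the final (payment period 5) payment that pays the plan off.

Payment period 1: opening $5,807.76; payment $1,173.04; balance $4,634.72
Payment period 2: opening $4,634.72; payment $1,173.04; balance $3,461.68
Payment period 3: opening $3,461.68; payment $1,173.04; balance $2,288.64
Payment period 4: opening $2,288.64; payment $1,173.04; balance $1,115.60
Payment period 5: opening $1,115.60; payment $1,115.60; balance $0.00

$1,115.60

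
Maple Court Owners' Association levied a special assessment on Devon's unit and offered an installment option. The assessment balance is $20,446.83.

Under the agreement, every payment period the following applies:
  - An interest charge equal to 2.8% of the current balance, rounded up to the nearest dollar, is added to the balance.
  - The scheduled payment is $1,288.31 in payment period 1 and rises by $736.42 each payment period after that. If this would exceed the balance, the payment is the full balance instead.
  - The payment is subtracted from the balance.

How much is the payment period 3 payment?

$2,761.15

# | Opening | Interest | Payment | End bal
1 | $20,446.83 | $573.00 | $1,288.31 | $19,731.52
2 | $19,731.52 | $553.00 | $2,024.73 | $18,259.79
3 | $18,259.79 | $512.00 | $2,761.15 | $16,010.64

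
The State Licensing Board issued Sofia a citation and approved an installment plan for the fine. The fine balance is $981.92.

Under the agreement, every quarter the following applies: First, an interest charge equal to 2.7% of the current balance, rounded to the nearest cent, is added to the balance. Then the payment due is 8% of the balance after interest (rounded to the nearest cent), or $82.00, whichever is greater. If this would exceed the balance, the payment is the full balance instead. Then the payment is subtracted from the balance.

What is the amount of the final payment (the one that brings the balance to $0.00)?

$54.29

# | Opening | Interest | Payment | End bal
1 | $981.92 | $26.51 | $82.00 | $926.43
2 | $926.43 | $25.01 | $82.00 | $869.44
3 | $869.44 | $23.47 | $82.00 | $810.91
4 | $810.91 | $21.89 | $82.00 | $750.80
5 | $750.80 | $20.27 | $82.00 | $689.07
6 | $689.07 | $18.60 | $82.00 | $625.67
7 | $625.67 | $16.89 | $82.00 | $560.56
8 | $560.56 | $15.14 | $82.00 | $493.70
9 | $493.70 | $13.33 | $82.00 | $425.03
10 | $425.03 | $11.48 | $82.00 | $354.51
11 | $354.51 | $9.57 | $82.00 | $282.08
12 | $282.08 | $7.62 | $82.00 | $207.70
13 | $207.70 | $5.61 | $82.00 | $131.31
14 | $131.31 | $3.55 | $82.00 | $52.86
15 | $52.86 | $1.43 | $54.29 | $0.00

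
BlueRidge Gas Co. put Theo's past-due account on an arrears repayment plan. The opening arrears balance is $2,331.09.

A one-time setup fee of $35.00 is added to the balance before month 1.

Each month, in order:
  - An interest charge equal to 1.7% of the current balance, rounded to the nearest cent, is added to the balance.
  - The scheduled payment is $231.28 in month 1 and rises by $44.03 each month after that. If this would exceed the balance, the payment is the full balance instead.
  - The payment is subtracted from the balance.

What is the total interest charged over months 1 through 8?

Month 1: opening $2,366.09; interest $40.22 → $2,406.31; payment $231.28; balance $2,175.03
Month 2: opening $2,175.03; interest $36.98 → $2,212.01; payment $275.31; balance $1,936.70
Month 3: opening $1,936.70; interest $32.92 → $1,969.62; payment $319.34; balance $1,650.28
Month 4: opening $1,650.28; interest $28.05 → $1,678.33; payment $363.37; balance $1,314.96
Month 5: opening $1,314.96; interest $22.35 → $1,337.31; payment $407.40; balance $929.91
Month 6: opening $929.91; interest $15.81 → $945.72; payment $451.43; balance $494.29
Month 7: opening $494.29; interest $8.40 → $502.69; payment $495.46; balance $7.23
Month 8: opening $7.23; interest $0.12 → $7.35; payment $7.35; balance $0.00
Total interest: $40.22 + $36.98 + $32.92 + $28.05 + $22.35 + $15.81 + $8.40 + $0.12 = $184.85

$184.85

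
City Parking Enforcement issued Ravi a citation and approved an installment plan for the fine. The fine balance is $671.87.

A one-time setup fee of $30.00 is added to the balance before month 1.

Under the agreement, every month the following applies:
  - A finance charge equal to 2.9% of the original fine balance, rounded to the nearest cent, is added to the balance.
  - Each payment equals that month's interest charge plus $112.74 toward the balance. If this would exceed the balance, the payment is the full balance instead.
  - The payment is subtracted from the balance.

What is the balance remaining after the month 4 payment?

Month 1: $701.87 +$19.48 interest = $721.35; pay $132.22 → $589.13
Month 2: $589.13 +$19.48 interest = $608.61; pay $132.22 → $476.39
Month 3: $476.39 +$19.48 interest = $495.87; pay $132.22 → $363.65
Month 4: $363.65 +$19.48 interest = $383.13; pay $132.22 → $250.91

$250.91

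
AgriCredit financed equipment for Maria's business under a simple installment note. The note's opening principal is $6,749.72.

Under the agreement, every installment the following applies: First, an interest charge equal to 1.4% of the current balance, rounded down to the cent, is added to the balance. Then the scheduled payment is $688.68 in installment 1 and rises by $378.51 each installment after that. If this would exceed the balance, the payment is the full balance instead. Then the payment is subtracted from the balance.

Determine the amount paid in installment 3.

$1,445.70

Installment 1: $6,749.72 +$94.49 interest = $6,844.21; pay $688.68 → $6,155.53
Installment 2: $6,155.53 +$86.17 interest = $6,241.70; pay $1,067.19 → $5,174.51
Installment 3: $5,174.51 +$72.44 interest = $5,246.95; pay $1,445.70 → $3,801.25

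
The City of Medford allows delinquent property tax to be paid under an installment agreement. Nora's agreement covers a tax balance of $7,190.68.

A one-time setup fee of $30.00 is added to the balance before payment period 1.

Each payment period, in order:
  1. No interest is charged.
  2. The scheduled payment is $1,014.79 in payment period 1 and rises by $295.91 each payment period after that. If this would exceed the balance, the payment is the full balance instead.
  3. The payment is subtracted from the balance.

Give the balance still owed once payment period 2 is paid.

$4,895.19

Payment period 1: opening $7,220.68; payment $1,014.79; balance $6,205.89
Payment period 2: opening $6,205.89; payment $1,310.70; balance $4,895.19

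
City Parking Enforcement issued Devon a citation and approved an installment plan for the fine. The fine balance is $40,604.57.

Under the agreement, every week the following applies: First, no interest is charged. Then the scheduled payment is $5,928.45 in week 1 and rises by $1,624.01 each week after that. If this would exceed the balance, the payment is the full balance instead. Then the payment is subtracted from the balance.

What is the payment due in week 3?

$9,176.47

Week 1: opening $40,604.57; payment $5,928.45; balance $34,676.12
Week 2: opening $34,676.12; payment $7,552.46; balance $27,123.66
Week 3: opening $27,123.66; payment $9,176.47; balance $17,947.19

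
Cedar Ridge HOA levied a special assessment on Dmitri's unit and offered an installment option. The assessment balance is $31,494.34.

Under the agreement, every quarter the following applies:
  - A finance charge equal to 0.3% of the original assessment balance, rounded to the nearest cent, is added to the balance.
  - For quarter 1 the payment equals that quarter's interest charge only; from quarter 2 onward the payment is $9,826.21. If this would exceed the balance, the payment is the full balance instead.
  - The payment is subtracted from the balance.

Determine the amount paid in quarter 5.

$2,393.63

Quarter 1: opening $31,494.34; interest $94.48 → $31,588.82; payment $94.48; balance $31,494.34
Quarter 2: opening $31,494.34; interest $94.48 → $31,588.82; payment $9,826.21; balance $21,762.61
Quarter 3: opening $21,762.61; interest $94.48 → $21,857.09; payment $9,826.21; balance $12,030.88
Quarter 4: opening $12,030.88; interest $94.48 → $12,125.36; payment $9,826.21; balance $2,299.15
Quarter 5: opening $2,299.15; interest $94.48 → $2,393.63; payment $2,393.63; balance $0.00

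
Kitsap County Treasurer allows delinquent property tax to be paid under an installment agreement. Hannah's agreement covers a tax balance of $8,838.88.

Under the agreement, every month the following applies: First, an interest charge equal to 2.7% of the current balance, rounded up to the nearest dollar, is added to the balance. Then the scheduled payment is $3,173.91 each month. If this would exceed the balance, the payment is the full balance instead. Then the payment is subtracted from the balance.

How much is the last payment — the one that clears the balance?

$2,969.06

Month 1: opening $8,838.88; interest $239.00 → $9,077.88; payment $3,173.91; balance $5,903.97
Month 2: opening $5,903.97; interest $160.00 → $6,063.97; payment $3,173.91; balance $2,890.06
Month 3: opening $2,890.06; interest $79.00 → $2,969.06; payment $2,969.06; balance $0.00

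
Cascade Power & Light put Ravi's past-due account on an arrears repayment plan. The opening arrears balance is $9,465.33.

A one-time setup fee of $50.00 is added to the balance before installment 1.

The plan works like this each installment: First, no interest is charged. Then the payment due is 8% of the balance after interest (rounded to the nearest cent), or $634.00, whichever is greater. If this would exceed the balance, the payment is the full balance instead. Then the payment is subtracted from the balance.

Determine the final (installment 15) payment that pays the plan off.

$435.47

# | Opening | Payment | End bal
1 | $9,515.33 | $761.23 | $8,754.10
2 | $8,754.10 | $700.33 | $8,053.77
3 | $8,053.77 | $644.30 | $7,409.47
4 | $7,409.47 | $634.00 | $6,775.47
5 | $6,775.47 | $634.00 | $6,141.47
6 | $6,141.47 | $634.00 | $5,507.47
7 | $5,507.47 | $634.00 | $4,873.47
8 | $4,873.47 | $634.00 | $4,239.47
9 | $4,239.47 | $634.00 | $3,605.47
10 | $3,605.47 | $634.00 | $2,971.47
11 | $2,971.47 | $634.00 | $2,337.47
12 | $2,337.47 | $634.00 | $1,703.47
13 | $1,703.47 | $634.00 | $1,069.47
14 | $1,069.47 | $634.00 | $435.47
15 | $435.47 | $435.47 | $0.00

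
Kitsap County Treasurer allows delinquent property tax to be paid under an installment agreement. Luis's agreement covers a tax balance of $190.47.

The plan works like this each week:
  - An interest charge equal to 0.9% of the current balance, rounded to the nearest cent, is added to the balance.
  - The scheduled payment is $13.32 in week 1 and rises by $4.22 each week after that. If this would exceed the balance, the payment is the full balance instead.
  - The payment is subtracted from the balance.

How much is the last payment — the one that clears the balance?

Week 1: $190.47 +$1.71 interest = $192.18; pay $13.32 → $178.86
Week 2: $178.86 +$1.61 interest = $180.47; pay $17.54 → $162.93
Week 3: $162.93 +$1.47 interest = $164.40; pay $21.76 → $142.64
Week 4: $142.64 +$1.28 interest = $143.92; pay $25.98 → $117.94
Week 5: $117.94 +$1.06 interest = $119.00; pay $30.20 → $88.80
Week 6: $88.80 +$0.80 interest = $89.60; pay $34.42 → $55.18
Week 7: $55.18 +$0.50 interest = $55.68; pay $38.64 → $17.04
Week 8: $17.04 +$0.15 interest = $17.19; pay $17.19 → $0.00

$17.19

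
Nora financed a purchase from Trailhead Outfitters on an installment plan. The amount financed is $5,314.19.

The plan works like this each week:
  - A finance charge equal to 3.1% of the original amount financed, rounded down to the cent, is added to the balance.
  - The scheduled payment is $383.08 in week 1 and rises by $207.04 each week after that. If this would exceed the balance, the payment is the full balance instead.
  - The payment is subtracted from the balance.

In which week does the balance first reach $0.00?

Week 1: $5,314.19 +$164.73 interest = $5,478.92; pay $383.08 → $5,095.84
Week 2: $5,095.84 +$164.73 interest = $5,260.57; pay $590.12 → $4,670.45
Week 3: $4,670.45 +$164.73 interest = $4,835.18; pay $797.16 → $4,038.02
Week 4: $4,038.02 +$164.73 interest = $4,202.75; pay $1,004.20 → $3,198.55
Week 5: $3,198.55 +$164.73 interest = $3,363.28; pay $1,211.24 → $2,152.04
Week 6: $2,152.04 +$164.73 interest = $2,316.77; pay $1,418.28 → $898.49
Week 7: $898.49 +$164.73 interest = $1,063.22; pay $1,063.22 → $0.00
Balance reaches $0.00 in week 7.

7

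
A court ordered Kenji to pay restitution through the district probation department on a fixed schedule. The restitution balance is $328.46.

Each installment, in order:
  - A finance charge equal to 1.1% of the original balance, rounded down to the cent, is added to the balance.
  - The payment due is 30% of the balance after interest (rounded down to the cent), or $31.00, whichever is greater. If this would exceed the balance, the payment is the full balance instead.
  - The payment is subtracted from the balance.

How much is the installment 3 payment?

$50.65

Installment 1: opening $328.46; interest $3.61 → $332.07; payment $99.62; balance $232.45
Installment 2: opening $232.45; interest $3.61 → $236.06; payment $70.81; balance $165.25
Installment 3: opening $165.25; interest $3.61 → $168.86; payment $50.65; balance $118.21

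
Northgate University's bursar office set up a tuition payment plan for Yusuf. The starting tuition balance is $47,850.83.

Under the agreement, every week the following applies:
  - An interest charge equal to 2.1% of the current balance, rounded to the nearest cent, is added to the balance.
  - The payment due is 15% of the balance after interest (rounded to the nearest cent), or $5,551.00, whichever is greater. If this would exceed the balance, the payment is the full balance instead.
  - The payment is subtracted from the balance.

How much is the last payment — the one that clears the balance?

Week 1: opening $47,850.83; interest $1,004.87 → $48,855.70; payment $7,328.36; balance $41,527.34
Week 2: opening $41,527.34; interest $872.07 → $42,399.41; payment $6,359.91; balance $36,039.50
Week 3: opening $36,039.50; interest $756.83 → $36,796.33; payment $5,551.00; balance $31,245.33
Week 4: opening $31,245.33; interest $656.15 → $31,901.48; payment $5,551.00; balance $26,350.48
Week 5: opening $26,350.48; interest $553.36 → $26,903.84; payment $5,551.00; balance $21,352.84
Week 6: opening $21,352.84; interest $448.41 → $21,801.25; payment $5,551.00; balance $16,250.25
Week 7: opening $16,250.25; interest $341.26 → $16,591.51; payment $5,551.00; balance $11,040.51
Week 8: opening $11,040.51; interest $231.85 → $11,272.36; payment $5,551.00; balance $5,721.36
Week 9: opening $5,721.36; interest $120.15 → $5,841.51; payment $5,551.00; balance $290.51
Week 10: opening $290.51; interest $6.10 → $296.61; payment $296.61; balance $0.00

$296.61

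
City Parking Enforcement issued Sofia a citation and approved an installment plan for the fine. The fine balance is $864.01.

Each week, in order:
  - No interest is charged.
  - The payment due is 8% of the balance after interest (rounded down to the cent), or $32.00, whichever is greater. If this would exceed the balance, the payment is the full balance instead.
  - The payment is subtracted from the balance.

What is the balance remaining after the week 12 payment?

Week 1: $864.01 − $69.12 → $794.89
Week 2: $794.89 − $63.59 → $731.30
Week 3: $731.30 − $58.50 → $672.80
Week 4: $672.80 − $53.82 → $618.98
Week 5: $618.98 − $49.51 → $569.47
Week 6: $569.47 − $45.55 → $523.92
Week 7: $523.92 − $41.91 → $482.01
Week 8: $482.01 − $38.56 → $443.45
Week 9: $443.45 − $35.47 → $407.98
Week 10: $407.98 − $32.63 → $375.35
Week 11: $375.35 − $32.00 → $343.35
Week 12: $343.35 − $32.00 → $311.35

$311.35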